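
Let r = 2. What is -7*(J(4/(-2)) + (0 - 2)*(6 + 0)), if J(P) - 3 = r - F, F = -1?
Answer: 42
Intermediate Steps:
J(P) = 6 (J(P) = 3 + (2 - 1*(-1)) = 3 + (2 + 1) = 3 + 3 = 6)
-7*(J(4/(-2)) + (0 - 2)*(6 + 0)) = -7*(6 + (0 - 2)*(6 + 0)) = -7*(6 - 2*6) = -7*(6 - 12) = -7*(-6) = 42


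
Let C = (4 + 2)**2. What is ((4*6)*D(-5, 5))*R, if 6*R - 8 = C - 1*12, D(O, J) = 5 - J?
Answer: 0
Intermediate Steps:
C = 36 (C = 6**2 = 36)
R = 16/3 (R = 4/3 + (36 - 1*12)/6 = 4/3 + (36 - 12)/6 = 4/3 + (1/6)*24 = 4/3 + 4 = 16/3 ≈ 5.3333)
((4*6)*D(-5, 5))*R = ((4*6)*(5 - 1*5))*(16/3) = (24*(5 - 5))*(16/3) = (24*0)*(16/3) = 0*(16/3) = 0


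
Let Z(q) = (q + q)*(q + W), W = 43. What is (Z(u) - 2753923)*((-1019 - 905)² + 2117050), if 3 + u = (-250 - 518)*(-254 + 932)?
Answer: 3155107254337541698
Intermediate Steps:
u = -520707 (u = -3 + (-250 - 518)*(-254 + 932) = -3 - 768*678 = -3 - 520704 = -520707)
Z(q) = 2*q*(43 + q) (Z(q) = (q + q)*(q + 43) = (2*q)*(43 + q) = 2*q*(43 + q))
(Z(u) - 2753923)*((-1019 - 905)² + 2117050) = (2*(-520707)*(43 - 520707) - 2753923)*((-1019 - 905)² + 2117050) = (2*(-520707)*(-520664) - 2753923)*((-1924)² + 2117050) = (542226778896 - 2753923)*(3701776 + 2117050) = 542224024973*5818826 = 3155107254337541698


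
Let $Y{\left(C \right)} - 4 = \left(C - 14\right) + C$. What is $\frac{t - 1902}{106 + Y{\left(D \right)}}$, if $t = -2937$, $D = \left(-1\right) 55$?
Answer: $\frac{4839}{14} \approx 345.64$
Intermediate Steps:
$D = -55$
$Y{\left(C \right)} = -10 + 2 C$ ($Y{\left(C \right)} = 4 + \left(\left(C - 14\right) + C\right) = 4 + \left(\left(-14 + C\right) + C\right) = 4 + \left(-14 + 2 C\right) = -10 + 2 C$)
$\frac{t - 1902}{106 + Y{\left(D \right)}} = \frac{-2937 - 1902}{106 + \left(-10 + 2 \left(-55\right)\right)} = - \frac{4839}{106 - 120} = - \frac{4839}{-14} = \left(-4839\right) \left(- \frac{1}{14}\right) = \frac{4839}{14}$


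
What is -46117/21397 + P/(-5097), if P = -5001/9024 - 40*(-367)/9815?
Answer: -1388068923069995/643970023734336 ≈ -2.1555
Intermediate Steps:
P = 5559167/5904704 (P = -5001*1/9024 + 14680*(1/9815) = -1667/3008 + 2936/1963 = 5559167/5904704 ≈ 0.94148)
-46117/21397 + P/(-5097) = -46117/21397 + (5559167/5904704)/(-5097) = -46117*1/21397 + (5559167/5904704)*(-1/5097) = -46117/21397 - 5559167/30096276288 = -1388068923069995/643970023734336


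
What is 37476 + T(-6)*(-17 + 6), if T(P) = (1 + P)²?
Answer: 37201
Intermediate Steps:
37476 + T(-6)*(-17 + 6) = 37476 + (1 - 6)²*(-17 + 6) = 37476 + (-5)²*(-11) = 37476 + 25*(-11) = 37476 - 275 = 37201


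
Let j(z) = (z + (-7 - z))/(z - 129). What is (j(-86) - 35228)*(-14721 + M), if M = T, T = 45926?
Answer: -47269415133/43 ≈ -1.0993e+9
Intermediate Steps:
M = 45926
j(z) = -7/(-129 + z)
(j(-86) - 35228)*(-14721 + M) = (-7/(-129 - 86) - 35228)*(-14721 + 45926) = (-7/(-215) - 35228)*31205 = (-7*(-1/215) - 35228)*31205 = (7/215 - 35228)*31205 = -7574013/215*31205 = -47269415133/43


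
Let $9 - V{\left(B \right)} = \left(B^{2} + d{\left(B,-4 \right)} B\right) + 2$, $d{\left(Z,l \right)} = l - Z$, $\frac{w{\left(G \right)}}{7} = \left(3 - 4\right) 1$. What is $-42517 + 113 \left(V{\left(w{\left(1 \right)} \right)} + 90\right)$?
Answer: $-34720$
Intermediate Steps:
$w{\left(G \right)} = -7$ ($w{\left(G \right)} = 7 \left(3 - 4\right) 1 = 7 \left(\left(-1\right) 1\right) = 7 \left(-1\right) = -7$)
$V{\left(B \right)} = 7 - B^{2} - B \left(-4 - B\right)$ ($V{\left(B \right)} = 9 - \left(\left(B^{2} + \left(-4 - B\right) B\right) + 2\right) = 9 - \left(\left(B^{2} + B \left(-4 - B\right)\right) + 2\right) = 9 - \left(2 + B^{2} + B \left(-4 - B\right)\right) = 7 - B^{2} - B \left(-4 - B\right)$)
$-42517 + 113 \left(V{\left(w{\left(1 \right)} \right)} + 90\right) = -42517 + 113 \left(\left(7 + 4 \left(-7\right)\right) + 90\right) = -42517 + 113 \left(\left(7 - 28\right) + 90\right) = -42517 + 113 \left(-21 + 90\right) = -42517 + 113 \cdot 69 = -42517 + 7797 = -34720$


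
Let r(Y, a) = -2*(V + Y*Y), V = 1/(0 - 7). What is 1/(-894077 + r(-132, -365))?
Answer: -7/6502473 ≈ -1.0765e-6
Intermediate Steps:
V = -1/7 (V = 1/(-7) = -1/7 ≈ -0.14286)
r(Y, a) = 2/7 - 2*Y**2 (r(Y, a) = -2*(-1/7 + Y*Y) = -2*(-1/7 + Y**2) = 2/7 - 2*Y**2)
1/(-894077 + r(-132, -365)) = 1/(-894077 + (2/7 - 2*(-132)**2)) = 1/(-894077 + (2/7 - 2*17424)) = 1/(-894077 + (2/7 - 34848)) = 1/(-894077 - 243934/7) = 1/(-6502473/7) = -7/6502473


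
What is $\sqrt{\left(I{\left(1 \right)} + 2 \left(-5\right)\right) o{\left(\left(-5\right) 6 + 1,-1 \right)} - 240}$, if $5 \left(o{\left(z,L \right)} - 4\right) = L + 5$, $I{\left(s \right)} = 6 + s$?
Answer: $\frac{2 i \sqrt{1590}}{5} \approx 15.95 i$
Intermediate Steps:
$o{\left(z,L \right)} = 5 + \frac{L}{5}$ ($o{\left(z,L \right)} = 4 + \frac{L + 5}{5} = 4 + \frac{5 + L}{5} = 4 + \left(1 + \frac{L}{5}\right) = 5 + \frac{L}{5}$)
$\sqrt{\left(I{\left(1 \right)} + 2 \left(-5\right)\right) o{\left(\left(-5\right) 6 + 1,-1 \right)} - 240} = \sqrt{\left(\left(6 + 1\right) + 2 \left(-5\right)\right) \left(5 + \frac{1}{5} \left(-1\right)\right) - 240} = \sqrt{\left(7 - 10\right) \left(5 - \frac{1}{5}\right) - 240} = \sqrt{\left(-3\right) \frac{24}{5} - 240} = \sqrt{- \frac{72}{5} - 240} = \sqrt{- \frac{1272}{5}} = \frac{2 i \sqrt{1590}}{5}$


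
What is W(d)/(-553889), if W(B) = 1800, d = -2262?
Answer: -1800/553889 ≈ -0.0032497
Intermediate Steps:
W(d)/(-553889) = 1800/(-553889) = 1800*(-1/553889) = -1800/553889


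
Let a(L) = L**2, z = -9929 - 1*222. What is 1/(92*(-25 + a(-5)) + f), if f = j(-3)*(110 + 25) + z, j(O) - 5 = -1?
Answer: -1/9611 ≈ -0.00010405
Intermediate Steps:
j(O) = 4 (j(O) = 5 - 1 = 4)
z = -10151 (z = -9929 - 222 = -10151)
f = -9611 (f = 4*(110 + 25) - 10151 = 4*135 - 10151 = 540 - 10151 = -9611)
1/(92*(-25 + a(-5)) + f) = 1/(92*(-25 + (-5)**2) - 9611) = 1/(92*(-25 + 25) - 9611) = 1/(92*0 - 9611) = 1/(0 - 9611) = 1/(-9611) = -1/9611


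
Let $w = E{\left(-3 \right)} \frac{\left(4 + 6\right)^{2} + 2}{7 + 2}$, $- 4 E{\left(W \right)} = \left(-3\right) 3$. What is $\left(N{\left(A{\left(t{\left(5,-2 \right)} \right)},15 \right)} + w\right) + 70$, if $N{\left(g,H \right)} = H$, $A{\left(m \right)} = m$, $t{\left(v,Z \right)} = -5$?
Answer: $\frac{221}{2} \approx 110.5$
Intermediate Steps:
$E{\left(W \right)} = \frac{9}{4}$ ($E{\left(W \right)} = - \frac{\left(-3\right) 3}{4} = \left(- \frac{1}{4}\right) \left(-9\right) = \frac{9}{4}$)
$w = \frac{51}{2}$ ($w = \frac{9 \frac{\left(4 + 6\right)^{2} + 2}{7 + 2}}{4} = \frac{9 \frac{10^{2} + 2}{9}}{4} = \frac{9 \left(100 + 2\right) \frac{1}{9}}{4} = \frac{9 \cdot 102 \cdot \frac{1}{9}}{4} = \frac{9}{4} \cdot \frac{34}{3} = \frac{51}{2} \approx 25.5$)
$\left(N{\left(A{\left(t{\left(5,-2 \right)} \right)},15 \right)} + w\right) + 70 = \left(15 + \frac{51}{2}\right) + 70 = \frac{81}{2} + 70 = \frac{221}{2}$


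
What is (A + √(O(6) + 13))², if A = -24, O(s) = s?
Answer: (24 - √19)² ≈ 385.77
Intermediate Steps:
(A + √(O(6) + 13))² = (-24 + √(6 + 13))² = (-24 + √19)²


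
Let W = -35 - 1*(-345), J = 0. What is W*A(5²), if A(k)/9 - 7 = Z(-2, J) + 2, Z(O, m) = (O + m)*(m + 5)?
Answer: -2790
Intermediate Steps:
Z(O, m) = (5 + m)*(O + m) (Z(O, m) = (O + m)*(5 + m) = (5 + m)*(O + m))
W = 310 (W = -35 + 345 = 310)
A(k) = -9 (A(k) = 63 + 9*((0² + 5*(-2) + 5*0 - 2*0) + 2) = 63 + 9*((0 - 10 + 0 + 0) + 2) = 63 + 9*(-10 + 2) = 63 + 9*(-8) = 63 - 72 = -9)
W*A(5²) = 310*(-9) = -2790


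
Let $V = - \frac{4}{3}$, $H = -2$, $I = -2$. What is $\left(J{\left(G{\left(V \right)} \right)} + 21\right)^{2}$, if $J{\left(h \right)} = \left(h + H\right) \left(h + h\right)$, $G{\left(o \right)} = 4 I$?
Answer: $32761$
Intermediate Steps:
$V = - \frac{4}{3}$ ($V = \left(-4\right) \frac{1}{3} = - \frac{4}{3} \approx -1.3333$)
$G{\left(o \right)} = -8$ ($G{\left(o \right)} = 4 \left(-2\right) = -8$)
$J{\left(h \right)} = 2 h \left(-2 + h\right)$ ($J{\left(h \right)} = \left(h - 2\right) \left(h + h\right) = \left(-2 + h\right) 2 h = 2 h \left(-2 + h\right)$)
$\left(J{\left(G{\left(V \right)} \right)} + 21\right)^{2} = \left(2 \left(-8\right) \left(-2 - 8\right) + 21\right)^{2} = \left(2 \left(-8\right) \left(-10\right) + 21\right)^{2} = \left(160 + 21\right)^{2} = 181^{2} = 32761$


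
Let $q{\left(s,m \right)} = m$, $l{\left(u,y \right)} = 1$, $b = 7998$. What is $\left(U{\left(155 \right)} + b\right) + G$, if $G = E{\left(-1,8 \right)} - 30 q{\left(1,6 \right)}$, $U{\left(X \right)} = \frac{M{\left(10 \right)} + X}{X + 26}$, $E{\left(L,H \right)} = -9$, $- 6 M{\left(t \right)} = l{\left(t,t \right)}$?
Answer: $\frac{8481503}{1086} \approx 7809.9$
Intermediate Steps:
$M{\left(t \right)} = - \frac{1}{6}$ ($M{\left(t \right)} = \left(- \frac{1}{6}\right) 1 = - \frac{1}{6}$)
$U{\left(X \right)} = \frac{- \frac{1}{6} + X}{26 + X}$ ($U{\left(X \right)} = \frac{- \frac{1}{6} + X}{X + 26} = \frac{- \frac{1}{6} + X}{26 + X}$)
$G = -189$ ($G = -9 - 180 = -189$)
$\left(U{\left(155 \right)} + b\right) + G = \left(\frac{- \frac{1}{6} + 155}{26 + 155} + 7998\right) - 189 = \left(\frac{1}{181} \cdot \frac{929}{6} + 7998\right) - 189 = \left(\frac{929}{1086} + 7998\right) - 189 = \frac{8686757}{1086} - 189 = \frac{8481503}{1086}$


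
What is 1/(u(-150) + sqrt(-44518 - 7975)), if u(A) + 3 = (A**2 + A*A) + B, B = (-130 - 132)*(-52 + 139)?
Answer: 22203/493025702 - I*sqrt(52493)/493025702 ≈ 4.5034e-5 - 4.6471e-7*I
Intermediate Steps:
B = -22794 (B = -262*87 = -22794)
u(A) = -22797 + 2*A**2 (u(A) = -3 + ((A**2 + A*A) - 22794) = -3 + ((A**2 + A**2) - 22794) = -3 + (2*A**2 - 22794) = -3 + (-22794 + 2*A**2) = -22797 + 2*A**2)
1/(u(-150) + sqrt(-44518 - 7975)) = 1/((-22797 + 2*(-150)**2) + sqrt(-44518 - 7975)) = 1/((-22797 + 2*22500) + sqrt(-52493)) = 1/((-22797 + 45000) + I*sqrt(52493)) = 1/(22203 + I*sqrt(52493))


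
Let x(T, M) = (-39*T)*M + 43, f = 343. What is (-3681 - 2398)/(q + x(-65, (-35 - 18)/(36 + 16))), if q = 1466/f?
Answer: 8340388/3480045 ≈ 2.3966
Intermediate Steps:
x(T, M) = 43 - 39*M*T (x(T, M) = -39*M*T + 43 = 43 - 39*M*T)
q = 1466/343 ≈ 4.2741
(-3681 - 2398)/(q + x(-65, (-35 - 18)/(36 + 16))) = (-3681 - 2398)/(1466/343 + (43 - 39*(-35 - 18)/(36 + 16)*(-65))) = -6079/(1466/343 + (43 - 39*(-53/52)*(-65))) = -6079/(1466/343 + (43 - 10335/4)) = -6079/(1466/343 - 10163/4) = -6079/(-3480045/1372) = -6079*(-1372/3480045) = 8340388/3480045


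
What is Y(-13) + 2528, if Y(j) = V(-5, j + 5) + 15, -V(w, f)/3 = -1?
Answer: 2546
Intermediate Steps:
V(w, f) = 3 (V(w, f) = -3*(-1) = 3)
Y(j) = 18 (Y(j) = 3 + 15 = 18)
Y(-13) + 2528 = 18 + 2528 = 2546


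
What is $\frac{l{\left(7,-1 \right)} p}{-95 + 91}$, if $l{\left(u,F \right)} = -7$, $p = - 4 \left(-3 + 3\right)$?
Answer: $0$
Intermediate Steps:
$p = 0$ ($p = \left(-4\right) 0 = 0$)
$\frac{l{\left(7,-1 \right)} p}{-95 + 91} = \frac{\left(-7\right) 0}{-95 + 91} = \frac{0}{-4} = 0 \left(- \frac{1}{4}\right) = 0$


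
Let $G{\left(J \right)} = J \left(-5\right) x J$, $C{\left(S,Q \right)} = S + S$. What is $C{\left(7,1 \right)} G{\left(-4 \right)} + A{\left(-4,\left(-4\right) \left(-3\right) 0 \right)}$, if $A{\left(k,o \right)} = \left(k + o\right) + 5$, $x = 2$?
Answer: $-2239$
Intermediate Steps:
$A{\left(k,o \right)} = 5 + k + o$
$C{\left(S,Q \right)} = 2 S$
$G{\left(J \right)} = - 10 J^{2}$ ($G{\left(J \right)} = J \left(-5\right) 2 J = - 5 J 2 J = - 10 J J = - 10 J^{2}$)
$C{\left(7,1 \right)} G{\left(-4 \right)} + A{\left(-4,\left(-4\right) \left(-3\right) 0 \right)} = 2 \cdot 7 \left(- 10 \left(-4\right)^{2}\right) + \left(5 - 4 + \left(-4\right) \left(-3\right) 0\right) = 14 \left(\left(-10\right) 16\right) + \left(5 - 4 + 12 \cdot 0\right) = 14 \left(-160\right) + \left(5 - 4 + 0\right) = -2240 + 1 = -2239$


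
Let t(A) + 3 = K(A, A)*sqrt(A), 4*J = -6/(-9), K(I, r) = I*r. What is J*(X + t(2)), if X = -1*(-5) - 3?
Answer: -1/6 + 2*sqrt(2)/3 ≈ 0.77614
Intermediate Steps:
J = 1/6 (J = (-6/(-9))/4 = (-6*(-1/9))/4 = (1/4)*(2/3) = 1/6 ≈ 0.16667)
t(A) = -3 + A**(5/2) (t(A) = -3 + (A*A)*sqrt(A) = -3 + A**2*sqrt(A) = -3 + A**(5/2))
X = 2 (X = 5 - 3 = 2)
J*(X + t(2)) = (2 + (-3 + 2**(5/2)))/6 = (2 + (-3 + 4*sqrt(2)))/6 = (-1 + 4*sqrt(2))/6 = -1/6 + 2*sqrt(2)/3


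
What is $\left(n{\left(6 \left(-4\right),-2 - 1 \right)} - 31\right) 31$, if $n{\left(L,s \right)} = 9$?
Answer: $-682$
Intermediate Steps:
$\left(n{\left(6 \left(-4\right),-2 - 1 \right)} - 31\right) 31 = \left(9 - 31\right) 31 = \left(-22\right) 31 = -682$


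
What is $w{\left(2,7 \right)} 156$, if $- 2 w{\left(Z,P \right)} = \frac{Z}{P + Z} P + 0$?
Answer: $- \frac{364}{3} \approx -121.33$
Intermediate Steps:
$w{\left(Z,P \right)} = - \frac{P Z}{2 \left(P + Z\right)}$ ($w{\left(Z,P \right)} = - \frac{\frac{Z}{P + Z} P + 0}{2} = - \frac{\frac{P Z}{P + Z} + 0}{2} = - \frac{P Z \frac{1}{P + Z}}{2} = - \frac{P Z}{2 \left(P + Z\right)}$)
$w{\left(2,7 \right)} 156 = \left(-1\right) 7 \cdot 2 \frac{1}{2 \cdot 7 + 2 \cdot 2} \cdot 156 = \left(-1\right) 7 \cdot 2 \frac{1}{14 + 4} \cdot 156 = \left(-1\right) 7 \cdot 2 \cdot \frac{1}{18} \cdot 156 = \left(- \frac{7}{9}\right) 156 = - \frac{364}{3}$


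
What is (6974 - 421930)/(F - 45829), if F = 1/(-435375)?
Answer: 45165367125/4988200219 ≈ 9.0544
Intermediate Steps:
F = -1/435375 ≈ -2.2969e-6
(6974 - 421930)/(F - 45829) = (6974 - 421930)/(-1/435375 - 45829) = -414956/(-19952800876/435375) = -414956*(-435375/19952800876) = 45165367125/4988200219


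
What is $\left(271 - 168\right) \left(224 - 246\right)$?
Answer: $-2266$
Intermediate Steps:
$\left(271 - 168\right) \left(224 - 246\right) = 103 \left(-22\right) = -2266$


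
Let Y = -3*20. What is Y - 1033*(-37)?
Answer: 38161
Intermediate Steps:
Y = -60
Y - 1033*(-37) = -60 - 1033*(-37) = -60 + 38221 = 38161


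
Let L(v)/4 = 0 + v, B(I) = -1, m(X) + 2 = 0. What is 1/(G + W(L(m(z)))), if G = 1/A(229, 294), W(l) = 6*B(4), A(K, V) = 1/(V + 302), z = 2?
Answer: 1/590 ≈ 0.0016949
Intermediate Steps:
m(X) = -2 (m(X) = -2 + 0 = -2)
L(v) = 4*v (L(v) = 4*(0 + v) = 4*v)
A(K, V) = 1/(302 + V)
W(l) = -6 (W(l) = 6*(-1) = -6)
G = 596 (G = 1/(1/(302 + 294)) = 1/(1/596) = 596)
1/(G + W(L(m(z)))) = 1/(596 - 6) = 1/590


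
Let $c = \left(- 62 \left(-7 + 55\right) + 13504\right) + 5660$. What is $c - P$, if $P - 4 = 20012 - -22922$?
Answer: $-26750$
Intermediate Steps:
$P = 42938$ ($P = 4 + \left(20012 - -22922\right) = 4 + \left(20012 + 22922\right) = 4 + 42934 = 42938$)
$c = 16188$ ($c = \left(\left(-62\right) 48 + 13504\right) + 5660 = \left(-2976 + 13504\right) + 5660 = 10528 + 5660 = 16188$)
$c - P = 16188 - 42938 = -26750$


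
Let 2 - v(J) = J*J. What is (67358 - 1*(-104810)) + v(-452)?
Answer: -32134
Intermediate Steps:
v(J) = 2 - J**2 (v(J) = 2 - J*J = 2 - J**2)
(67358 - 1*(-104810)) + v(-452) = (67358 - 1*(-104810)) + (2 - 1*(-452)**2) = (67358 + 104810) + (2 - 1*204304) = 172168 + (2 - 204304) = 172168 - 204302 = -32134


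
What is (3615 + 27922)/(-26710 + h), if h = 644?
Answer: -31537/26066 ≈ -1.2099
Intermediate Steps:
(3615 + 27922)/(-26710 + h) = (3615 + 27922)/(-26710 + 644) = 31537/(-26066) = 31537*(-1/26066) = -31537/26066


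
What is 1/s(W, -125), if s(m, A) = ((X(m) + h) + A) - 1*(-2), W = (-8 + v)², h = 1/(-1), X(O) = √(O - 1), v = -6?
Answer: -124/15181 - √195/15181 ≈ -0.0090879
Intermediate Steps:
X(O) = √(-1 + O)
h = -1
W = 196 (W = (-8 - 6)² = (-14)² = 196)
s(m, A) = 1 + A + √(-1 + m) (s(m, A) = ((√(-1 + m) - 1) + A) - 1*(-2) = ((-1 + √(-1 + m)) + A) + 2 = (-1 + A + √(-1 + m)) + 2 = 1 + A + √(-1 + m))
1/s(W, -125) = 1/(1 - 125 + √(-1 + 196)) = 1/(1 - 125 + √195) = 1/(-124 + √195)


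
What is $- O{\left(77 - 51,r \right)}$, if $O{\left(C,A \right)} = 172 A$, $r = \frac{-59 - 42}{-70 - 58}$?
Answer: $- \frac{4343}{32} \approx -135.72$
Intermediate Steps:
$r = \frac{101}{128}$ ($r = - \frac{101}{-128} = \left(-101\right) \left(- \frac{1}{128}\right) = \frac{101}{128} \approx 0.78906$)
$- O{\left(77 - 51,r \right)} = - \frac{172 \cdot 101}{128} = \left(-1\right) \frac{4343}{32} = - \frac{4343}{32}$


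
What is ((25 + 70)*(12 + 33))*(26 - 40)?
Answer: -59850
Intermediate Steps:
((25 + 70)*(12 + 33))*(26 - 40) = (95*45)*(-14) = 4275*(-14) = -59850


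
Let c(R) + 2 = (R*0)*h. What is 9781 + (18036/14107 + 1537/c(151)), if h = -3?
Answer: 254314747/28214 ≈ 9013.8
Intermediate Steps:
c(R) = -2 (c(R) = -2 + (R*0)*(-3) = -2 + 0*(-3) = -2 + 0 = -2)
9781 + (18036/14107 + 1537/c(151)) = 9781 + (18036/14107 + 1537/(-2)) = 9781 + (18036*(1/14107) + 1537*(-1/2)) = 9781 + (18036/14107 - 1537/2) = 9781 - 21646387/28214 = 254314747/28214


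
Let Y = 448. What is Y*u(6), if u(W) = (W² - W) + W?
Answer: 16128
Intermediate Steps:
u(W) = W²
Y*u(6) = 448*6² = 448*36 = 16128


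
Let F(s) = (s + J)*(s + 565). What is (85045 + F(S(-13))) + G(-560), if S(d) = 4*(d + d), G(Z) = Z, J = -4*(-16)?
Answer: 66045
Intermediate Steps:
J = 64
S(d) = 8*d (S(d) = 4*(2*d) = 8*d)
F(s) = (64 + s)*(565 + s) (F(s) = (s + 64)*(s + 565) = (64 + s)*(565 + s))
(85045 + F(S(-13))) + G(-560) = (85045 + (36160 + (8*(-13))² + 629*(8*(-13)))) - 560 = (85045 + (36160 + (-104)² + 629*(-104))) - 560 = (85045 + (36160 + 10816 - 65416)) - 560 = (85045 - 18440) - 560 = 66605 - 560 = 66045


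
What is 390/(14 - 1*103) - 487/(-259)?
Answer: -57667/23051 ≈ -2.5017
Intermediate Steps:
390/(14 - 1*103) - 487/(-259) = 390/(14 - 103) - 487*(-1/259) = 390/(-89) + 487/259 = 390*(-1/89) + 487/259 = -390/89 + 487/259 = -57667/23051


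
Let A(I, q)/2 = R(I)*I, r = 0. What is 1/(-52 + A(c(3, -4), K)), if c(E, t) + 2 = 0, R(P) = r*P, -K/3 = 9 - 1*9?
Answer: -1/52 ≈ -0.019231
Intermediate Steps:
K = 0 (K = -3*(9 - 1*9) = -3*(9 - 9) = -3*0 = 0)
R(P) = 0 (R(P) = 0*P = 0)
c(E, t) = -2 (c(E, t) = -2 + 0 = -2)
A(I, q) = 0 (A(I, q) = 2*(0*I) = 2*0 = 0)
1/(-52 + A(c(3, -4), K)) = 1/(-52 + 0) = 1/(-52) = -1/52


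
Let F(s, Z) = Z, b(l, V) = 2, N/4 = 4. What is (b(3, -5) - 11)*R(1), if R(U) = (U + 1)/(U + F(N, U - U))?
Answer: -18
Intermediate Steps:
N = 16 (N = 4*4 = 16)
R(U) = (1 + U)/U (R(U) = (U + 1)/(U + (U - U)) = (1 + U)/(U + 0) = (1 + U)/U)
(b(3, -5) - 11)*R(1) = (2 - 11)*((1 + 1)/1) = -9*2 = -18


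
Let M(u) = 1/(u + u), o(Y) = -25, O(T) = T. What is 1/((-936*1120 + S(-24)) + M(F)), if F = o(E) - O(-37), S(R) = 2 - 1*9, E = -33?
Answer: -24/25159847 ≈ -9.5390e-7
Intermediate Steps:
S(R) = -7 (S(R) = 2 - 9 = -7)
F = 12 (F = -25 - 1*(-37) = -25 + 37 = 12)
M(u) = 1/(2*u)
1/((-936*1120 + S(-24)) + M(F)) = 1/((-936*1120 - 7) + (1/2)/12) = 1/((-1048320 - 7) + (1/2)*(1/12)) = 1/(-1048327 + 1/24) = 1/(-25159847/24) = -24/25159847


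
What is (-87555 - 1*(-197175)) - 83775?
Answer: 25845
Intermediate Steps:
(-87555 - 1*(-197175)) - 83775 = (-87555 + 197175) - 83775 = 109620 - 83775 = 25845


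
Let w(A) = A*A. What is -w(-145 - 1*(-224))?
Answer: -6241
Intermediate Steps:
w(A) = A²
-w(-145 - 1*(-224)) = -(-145 - 1*(-224))² = -(-145 + 224)² = -1*79² = -1*6241 = -6241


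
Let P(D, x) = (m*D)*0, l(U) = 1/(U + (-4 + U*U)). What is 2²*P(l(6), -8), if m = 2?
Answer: 0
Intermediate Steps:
l(U) = 1/(-4 + U + U²) (l(U) = 1/(U + (-4 + U²)) = 1/(-4 + U + U²))
P(D, x) = 0 (P(D, x) = (2*D)*0 = 0)
2²*P(l(6), -8) = 2²*0 = 4*0 = 0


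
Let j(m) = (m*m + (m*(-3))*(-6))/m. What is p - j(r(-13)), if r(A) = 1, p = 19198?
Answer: 19179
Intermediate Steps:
j(m) = (m**2 + 18*m)/m (j(m) = (m**2 - 3*m*(-6))/m = (m**2 + 18*m)/m)
p - j(r(-13)) = 19198 - (18 + 1) = 19198 - 1*19 = 19198 - 19 = 19179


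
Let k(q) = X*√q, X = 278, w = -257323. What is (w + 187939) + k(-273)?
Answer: -69384 + 278*I*√273 ≈ -69384.0 + 4593.3*I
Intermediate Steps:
k(q) = 278*√q
(w + 187939) + k(-273) = (-257323 + 187939) + 278*√(-273) = -69384 + 278*(I*√273) = -69384 + 278*I*√273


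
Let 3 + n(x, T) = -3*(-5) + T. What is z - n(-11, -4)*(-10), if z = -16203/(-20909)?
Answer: 1688923/20909 ≈ 80.775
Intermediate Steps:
z = 16203/20909 (z = -16203*(-1/20909) = 16203/20909 ≈ 0.77493)
n(x, T) = 12 + T (n(x, T) = -3 + (-3*(-5) + T) = -3 + (15 + T) = 12 + T)
z - n(-11, -4)*(-10) = 16203/20909 - (12 - 4)*(-10) = 16203/20909 - 8*(-10) = 16203/20909 - 1*(-80) = 16203/20909 + 80 = 1688923/20909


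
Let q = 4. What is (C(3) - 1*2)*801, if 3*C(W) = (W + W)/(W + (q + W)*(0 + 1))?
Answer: -7209/5 ≈ -1441.8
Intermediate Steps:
C(W) = 2*W/(3*(4 + 2*W)) (C(W) = ((W + W)/(W + (4 + W)*(0 + 1)))/3 = ((2*W)/(W + (4 + W)*1))/3 = ((2*W)/(W + (4 + W)))/3 = ((2*W)/(4 + 2*W))/3 = (2*W/(4 + 2*W))/3 = 2*W/(3*(4 + 2*W)))
(C(3) - 1*2)*801 = ((1/3)*3/(2 + 3) - 1*2)*801 = ((1/3)*3/5 - 2)*801 = ((1/3)*3*(1/5) - 2)*801 = (1/5 - 2)*801 = -9/5*801 = -7209/5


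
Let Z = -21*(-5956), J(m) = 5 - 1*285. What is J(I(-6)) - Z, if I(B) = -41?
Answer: -125356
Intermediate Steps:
J(m) = -280 (J(m) = 5 - 285 = -280)
Z = 125076
J(I(-6)) - Z = -280 - 1*125076 = -280 - 125076 = -125356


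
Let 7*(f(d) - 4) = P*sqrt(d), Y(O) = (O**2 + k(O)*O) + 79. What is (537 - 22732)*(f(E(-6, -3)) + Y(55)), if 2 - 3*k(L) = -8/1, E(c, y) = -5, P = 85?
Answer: -219153430/3 - 1886575*I*sqrt(5)/7 ≈ -7.3051e+7 - 6.0264e+5*I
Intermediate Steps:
k(L) = 10/3 (k(L) = 2/3 - (-8)/(3*1) = 2/3 - (-8)/3 = 2/3 - 1/3*(-8) = 2/3 + 8/3 = 10/3)
Y(O) = 79 + O**2 + 10*O/3 (Y(O) = (O**2 + 10*O/3) + 79 = 79 + O**2 + 10*O/3)
f(d) = 4 + 85*sqrt(d)/7 (f(d) = 4 + (85*sqrt(d))/7 = 4 + 85*sqrt(d)/7)
(537 - 22732)*(f(E(-6, -3)) + Y(55)) = (537 - 22732)*((4 + 85*sqrt(-5)/7) + (79 + 55**2 + (10/3)*55)) = -22195*((4 + 85*(I*sqrt(5))/7) + (79 + 3025 + 550/3)) = -22195*((4 + 85*I*sqrt(5)/7) + 9862/3) = -22195*(9874/3 + 85*I*sqrt(5)/7) = -219153430/3 - 1886575*I*sqrt(5)/7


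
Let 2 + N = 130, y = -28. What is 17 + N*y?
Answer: -3567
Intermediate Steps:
N = 128 (N = -2 + 130 = 128)
17 + N*y = 17 + 128*(-28) = 17 - 3584 = -3567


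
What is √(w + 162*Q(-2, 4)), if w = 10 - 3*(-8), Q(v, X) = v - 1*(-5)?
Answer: 2*√130 ≈ 22.803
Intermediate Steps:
Q(v, X) = 5 + v (Q(v, X) = v + 5 = 5 + v)
w = 34 (w = 10 + 24 = 34)
√(w + 162*Q(-2, 4)) = √(34 + 162*(5 - 2)) = √(34 + 162*3) = √(34 + 486) = √520 = 2*√130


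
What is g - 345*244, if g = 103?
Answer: -84077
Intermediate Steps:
g - 345*244 = 103 - 345*244 = 103 - 84180 = -84077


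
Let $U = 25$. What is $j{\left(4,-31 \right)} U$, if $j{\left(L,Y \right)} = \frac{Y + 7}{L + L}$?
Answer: $-75$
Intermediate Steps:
$j{\left(L,Y \right)} = \frac{7 + Y}{2 L}$
$j{\left(4,-31 \right)} U = \frac{7 - 31}{2 \cdot 4} \cdot 25 = \frac{1}{2} \cdot \frac{1}{4} \left(-24\right) 25 = \left(-3\right) 25 = -75$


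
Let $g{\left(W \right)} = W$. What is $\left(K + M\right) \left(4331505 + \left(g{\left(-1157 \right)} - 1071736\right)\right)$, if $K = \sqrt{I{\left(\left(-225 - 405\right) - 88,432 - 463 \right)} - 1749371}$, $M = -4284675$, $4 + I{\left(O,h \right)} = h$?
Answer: $-13962093371100 + 61913628 i \sqrt{4846} \approx -1.3962 \cdot 10^{13} + 4.31 \cdot 10^{9} i$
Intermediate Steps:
$I{\left(O,h \right)} = -4 + h$
$K = 19 i \sqrt{4846}$ ($K = \sqrt{\left(-4 + \left(432 - 463\right)\right) - 1749371} = \sqrt{\left(-4 - 31\right) - 1749371} = \sqrt{-35 - 1749371} = \sqrt{-1749406} = 19 i \sqrt{4846} \approx 1322.7 i$)
$\left(K + M\right) \left(4331505 + \left(g{\left(-1157 \right)} - 1071736\right)\right) = \left(19 i \sqrt{4846} - 4284675\right) \left(4331505 - 1072893\right) = \left(-4284675 + 19 i \sqrt{4846}\right) \left(4331505 - 1072893\right) = \left(-4284675 + 19 i \sqrt{4846}\right) 3258612 = -13962093371100 + 61913628 i \sqrt{4846}$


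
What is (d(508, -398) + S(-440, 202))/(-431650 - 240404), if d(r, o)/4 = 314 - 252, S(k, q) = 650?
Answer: -449/336027 ≈ -0.0013362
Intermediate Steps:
d(r, o) = 248 (d(r, o) = 4*(314 - 252) = 4*62 = 248)
(d(508, -398) + S(-440, 202))/(-431650 - 240404) = (248 + 650)/(-431650 - 240404) = 898/(-672054) = 898*(-1/672054) = -449/336027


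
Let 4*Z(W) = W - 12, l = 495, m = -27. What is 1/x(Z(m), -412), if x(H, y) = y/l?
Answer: -495/412 ≈ -1.2015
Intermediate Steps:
Z(W) = -3 + W/4 (Z(W) = (W - 12)/4 = (-12 + W)/4 = -3 + W/4)
x(H, y) = y/495
1/x(Z(m), -412) = 1/((1/495)*(-412)) = 1/(-412/495) = -495/412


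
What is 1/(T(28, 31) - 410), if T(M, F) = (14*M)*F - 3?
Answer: 1/11739 ≈ 8.5186e-5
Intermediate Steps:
T(M, F) = -3 + 14*F*M (T(M, F) = 14*F*M - 3 = -3 + 14*F*M)
1/(T(28, 31) - 410) = 1/((-3 + 14*31*28) - 410) = 1/((-3 + 12152) - 410) = 1/(12149 - 410) = 1/11739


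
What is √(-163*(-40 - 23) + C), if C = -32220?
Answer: 9*I*√271 ≈ 148.16*I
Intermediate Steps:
√(-163*(-40 - 23) + C) = √(-163*(-40 - 23) - 32220) = √(-163*(-63) - 32220) = √(10269 - 32220) = √(-21951) = 9*I*√271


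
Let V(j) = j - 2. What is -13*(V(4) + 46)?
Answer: -624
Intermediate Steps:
V(j) = -2 + j
-13*(V(4) + 46) = -13*((-2 + 4) + 46) = -13*(2 + 46) = -13*48 = -624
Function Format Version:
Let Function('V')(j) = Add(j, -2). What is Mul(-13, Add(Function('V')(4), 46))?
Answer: -624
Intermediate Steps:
Function('V')(j) = Add(-2, j)
Mul(-13, Add(Function('V')(4), 46)) = Mul(-13, Add(Add(-2, 4), 46)) = Mul(-13, Add(2, 46)) = Mul(-13, 48) = -624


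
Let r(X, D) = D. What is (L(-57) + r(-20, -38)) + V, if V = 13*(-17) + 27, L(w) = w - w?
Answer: -232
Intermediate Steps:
L(w) = 0
V = -194 (V = -221 + 27 = -194)
(L(-57) + r(-20, -38)) + V = (0 - 38) - 194 = -38 - 194 = -232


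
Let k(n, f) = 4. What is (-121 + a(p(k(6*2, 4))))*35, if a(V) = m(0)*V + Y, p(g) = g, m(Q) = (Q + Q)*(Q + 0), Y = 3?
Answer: -4130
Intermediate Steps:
m(Q) = 2*Q**2 (m(Q) = (2*Q)*Q = 2*Q**2)
a(V) = 3 (a(V) = (2*0**2)*V + 3 = (2*0)*V + 3 = 0*V + 3 = 0 + 3 = 3)
(-121 + a(p(k(6*2, 4))))*35 = (-121 + 3)*35 = -118*35 = -4130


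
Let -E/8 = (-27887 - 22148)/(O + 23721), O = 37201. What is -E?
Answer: -200140/30461 ≈ -6.5704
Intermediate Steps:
E = 200140/30461 (E = -8*(-27887 - 22148)/(37201 + 23721) = -(-400280)/60922 = -8*(-50035/60922) = 200140/30461 ≈ 6.5704)
-E = -1*200140/30461 = -200140/30461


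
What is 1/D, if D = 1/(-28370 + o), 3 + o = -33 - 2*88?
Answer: -28582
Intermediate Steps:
o = -212 (o = -3 + (-33 - 2*88) = -3 + (-33 - 176) = -3 - 209 = -212)
D = -1/28582 (D = 1/(-28370 - 212) = 1/(-28582) = -1/28582 ≈ -3.4987e-5)
1/D = 1/(-1/28582) = -28582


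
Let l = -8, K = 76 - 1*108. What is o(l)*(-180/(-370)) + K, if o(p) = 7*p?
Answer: -2192/37 ≈ -59.243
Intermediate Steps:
K = -32 (K = 76 - 108 = -32)
o(l)*(-180/(-370)) + K = (7*(-8))*(-180/(-370)) - 32 = -(-10080)*(-1)/370 - 32 = -56*18/37 - 32 = -1008/37 - 32 = -2192/37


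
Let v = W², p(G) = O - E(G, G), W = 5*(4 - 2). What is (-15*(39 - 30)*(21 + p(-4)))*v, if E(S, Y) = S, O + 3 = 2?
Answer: -324000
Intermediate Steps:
O = -1 (O = -3 + 2 = -1)
W = 10 (W = 5*2 = 10)
p(G) = -1 - G
v = 100 (v = 10² = 100)
(-15*(39 - 30)*(21 + p(-4)))*v = -15*(39 - 30)*(21 + (-1 - 1*(-4)))*100 = -135*(21 + (-1 + 4))*100 = -135*(21 + 3)*100 = -135*24*100 = -15*216*100 = -3240*100 = -324000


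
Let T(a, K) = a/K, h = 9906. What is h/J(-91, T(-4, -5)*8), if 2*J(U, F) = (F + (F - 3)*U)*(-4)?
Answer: 1651/101 ≈ 16.347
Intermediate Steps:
J(U, F) = -2*F - 2*U*(-3 + F) (J(U, F) = ((F + (F - 3)*U)*(-4))/2 = ((F + (-3 + F)*U)*(-4))/2 = ((F + U*(-3 + F))*(-4))/2 = (-4*F - 4*U*(-3 + F))/2 = -2*F - 2*U*(-3 + F))
h/J(-91, T(-4, -5)*8) = 9906/(-2*(-4/(-5))*8 + 6*(-91) - 2*-4/(-5)*8*(-91)) = 9906/(-2*(-4*(-⅕))*8 - 546 - 2*-4*(-⅕)*8*(-91)) = 9906/(-8*8/5 - 546 - 2*(⅘)*8*(-91)) = 9906/(-2*32/5 - 546 - 2*32/5*(-91)) = 9906/(-64/5 - 546 + 5824/5) = 9906/606 = 9906*(1/606) = 1651/101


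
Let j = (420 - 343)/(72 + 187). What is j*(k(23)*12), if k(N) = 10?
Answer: 1320/37 ≈ 35.676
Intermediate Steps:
j = 11/37 (j = 77/259 = 77*(1/259) = 11/37 ≈ 0.29730)
j*(k(23)*12) = 11*(10*12)/37 = (11/37)*120 = 1320/37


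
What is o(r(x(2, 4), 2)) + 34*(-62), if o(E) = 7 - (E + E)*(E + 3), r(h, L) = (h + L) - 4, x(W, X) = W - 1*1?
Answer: -2097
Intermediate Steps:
x(W, X) = -1 + W (x(W, X) = W - 1 = -1 + W)
r(h, L) = -4 + L + h (r(h, L) = (L + h) - 4 = -4 + L + h)
o(E) = 7 - 2*E*(3 + E)
o(r(x(2, 4), 2)) + 34*(-62) = (7 - 6*(-4 + 2 + (-1 + 2)) - 2*(-4 + 2 + (-1 + 2))²) + 34*(-62) = (7 - 6*(-4 + 2 + 1) - 2*(-4 + 2 + 1)²) - 2108 = (7 - 6*(-1) - 2*(-1)²) - 2108 = (7 + 6 - 2*1) - 2108 = (7 + 6 - 2) - 2108 = 11 - 2108 = -2097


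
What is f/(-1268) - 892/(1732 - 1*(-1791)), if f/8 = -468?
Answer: 3014764/1116791 ≈ 2.6995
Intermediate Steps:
f = -3744 (f = 8*(-468) = -3744)
f/(-1268) - 892/(1732 - 1*(-1791)) = -3744/(-1268) - 892/(1732 - 1*(-1791)) = -3744*(-1/1268) - 892/(1732 + 1791) = 936/317 - 892/3523 = 3014764/1116791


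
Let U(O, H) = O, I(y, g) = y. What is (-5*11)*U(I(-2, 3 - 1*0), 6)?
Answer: 110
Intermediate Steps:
(-5*11)*U(I(-2, 3 - 1*0), 6) = -5*11*(-2) = -55*(-2) = 110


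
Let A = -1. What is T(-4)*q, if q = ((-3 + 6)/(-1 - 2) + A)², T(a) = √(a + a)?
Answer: 8*I*√2 ≈ 11.314*I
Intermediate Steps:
T(a) = √2*√a (T(a) = √(2*a) = √2*√a)
q = 4 (q = ((-3 + 6)/(-1 - 2) - 1)² = (3/(-3) - 1)² = (3*(-⅓) - 1)² = (-1 - 1)² = (-2)² = 4)
T(-4)*q = (√2*√(-4))*4 = (√2*(2*I))*4 = (2*I*√2)*4 = 8*I*√2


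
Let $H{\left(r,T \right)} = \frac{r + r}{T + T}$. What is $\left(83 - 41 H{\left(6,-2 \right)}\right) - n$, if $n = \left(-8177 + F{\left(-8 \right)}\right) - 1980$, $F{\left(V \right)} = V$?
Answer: $10371$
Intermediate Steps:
$H{\left(r,T \right)} = \frac{r}{T}$ ($H{\left(r,T \right)} = \frac{2 r}{2 T} = 2 r \frac{1}{2 T} = \frac{r}{T}$)
$n = -10165$ ($n = \left(-8177 - 8\right) - 1980 = -8185 - 1980 = -10165$)
$\left(83 - 41 H{\left(6,-2 \right)}\right) - n = \left(83 - 41 \frac{6}{-2}\right) - -10165 = \left(83 - 41 \cdot 6 \left(- \frac{1}{2}\right)\right) + 10165 = \left(83 - -123\right) + 10165 = \left(83 + 123\right) + 10165 = 206 + 10165 = 10371$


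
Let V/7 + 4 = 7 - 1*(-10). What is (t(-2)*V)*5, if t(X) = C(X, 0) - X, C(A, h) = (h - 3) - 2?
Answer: -1365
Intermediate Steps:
V = 91 (V = -28 + 7*(7 - 1*(-10)) = -28 + 7*(7 + 10) = -28 + 7*17 = -28 + 119 = 91)
C(A, h) = -5 + h (C(A, h) = (-3 + h) - 2 = -5 + h)
t(X) = -5 - X (t(X) = (-5 + 0) - X = -5 - X)
(t(-2)*V)*5 = ((-5 - 1*(-2))*91)*5 = ((-5 + 2)*91)*5 = -3*91*5 = -273*5 = -1365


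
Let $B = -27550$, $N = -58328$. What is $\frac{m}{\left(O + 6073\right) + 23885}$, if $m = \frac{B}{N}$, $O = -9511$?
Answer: $\frac{13775}{596316308} \approx 2.31 \cdot 10^{-5}$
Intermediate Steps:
$m = \frac{13775}{29164}$ ($m = - \frac{27550}{-58328} = \left(-27550\right) \left(- \frac{1}{58328}\right) = \frac{13775}{29164} \approx 0.47233$)
$\frac{m}{\left(O + 6073\right) + 23885} = \frac{13775}{29164 \left(\left(-9511 + 6073\right) + 23885\right)} = \frac{13775}{29164 \left(-3438 + 23885\right)} = \frac{13775}{29164 \cdot 20447} = \frac{13775}{29164} \cdot \frac{1}{20447} = \frac{13775}{596316308}$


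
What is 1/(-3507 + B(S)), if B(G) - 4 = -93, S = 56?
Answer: -1/3596 ≈ -0.00027809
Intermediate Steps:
B(G) = -89 (B(G) = 4 - 93 = -89)
1/(-3507 + B(S)) = 1/(-3507 - 89) = 1/(-3596) = -1/3596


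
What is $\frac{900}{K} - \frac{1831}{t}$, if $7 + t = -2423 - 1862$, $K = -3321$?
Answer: $\frac{246439}{1583748} \approx 0.1556$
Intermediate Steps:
$t = -4292$ ($t = -7 - 4285 = -4292$)
$\frac{900}{K} - \frac{1831}{t} = \frac{900}{-3321} - \frac{1831}{-4292} = 900 \left(- \frac{1}{3321}\right) - - \frac{1831}{4292} = - \frac{100}{369} + \frac{1831}{4292} = \frac{246439}{1583748}$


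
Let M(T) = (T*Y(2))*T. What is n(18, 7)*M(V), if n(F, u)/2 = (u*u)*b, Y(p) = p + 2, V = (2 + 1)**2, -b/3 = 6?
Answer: -571536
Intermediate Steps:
b = -18 (b = -3*6 = -18)
V = 9 (V = 3**2 = 9)
Y(p) = 2 + p
n(F, u) = -36*u**2 (n(F, u) = 2*((u*u)*(-18)) = 2*(u**2*(-18)) = 2*(-18*u**2) = -36*u**2)
M(T) = 4*T**2 (M(T) = (T*(2 + 2))*T = (T*4)*T = (4*T)*T = 4*T**2)
n(18, 7)*M(V) = (-36*7**2)*(4*9**2) = (-36*49)*(4*81) = -1764*324 = -571536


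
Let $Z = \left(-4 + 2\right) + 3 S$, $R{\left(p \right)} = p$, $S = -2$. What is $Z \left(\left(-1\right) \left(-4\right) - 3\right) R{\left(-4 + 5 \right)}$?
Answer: $-8$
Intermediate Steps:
$Z = -8$ ($Z = \left(-4 + 2\right) + 3 \left(-2\right) = -2 - 6 = -8$)
$Z \left(\left(-1\right) \left(-4\right) - 3\right) R{\left(-4 + 5 \right)} = - 8 \left(\left(-1\right) \left(-4\right) - 3\right) \left(-4 + 5\right) = - 8 \left(4 - 3\right) 1 = \left(-8\right) 1 \cdot 1 = \left(-8\right) 1 = -8$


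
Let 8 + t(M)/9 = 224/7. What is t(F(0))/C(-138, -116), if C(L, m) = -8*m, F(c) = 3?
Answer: 27/116 ≈ 0.23276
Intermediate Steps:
t(M) = 216 (t(M) = -72 + 9*(224/7) = -72 + 9*(224*(⅐)) = -72 + 9*32 = -72 + 288 = 216)
t(F(0))/C(-138, -116) = 216/((-8*(-116))) = 216/928 = 216*(1/928) = 27/116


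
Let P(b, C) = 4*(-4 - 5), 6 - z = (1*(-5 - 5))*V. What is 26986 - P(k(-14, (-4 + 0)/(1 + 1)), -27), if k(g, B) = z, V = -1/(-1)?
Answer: 27022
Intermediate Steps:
V = 1 (V = -1*(-1) = 1)
z = 16 (z = 6 - 1*(-5 - 5) = 6 - 1*(-10) = 6 + 10 = 16)
k(g, B) = 16
P(b, C) = -36 (P(b, C) = 4*(-9) = -36)
26986 - P(k(-14, (-4 + 0)/(1 + 1)), -27) = 26986 - 1*(-36) = 26986 + 36 = 27022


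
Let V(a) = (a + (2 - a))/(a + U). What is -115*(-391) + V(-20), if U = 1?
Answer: 854333/19 ≈ 44965.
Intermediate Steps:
V(a) = 2/(1 + a) (V(a) = (a + (2 - a))/(a + 1) = 2/(1 + a))
-115*(-391) + V(-20) = -115*(-391) + 2/(1 - 20) = 44965 + 2/(-19) = 44965 + 2*(-1/19) = 44965 - 2/19 = 854333/19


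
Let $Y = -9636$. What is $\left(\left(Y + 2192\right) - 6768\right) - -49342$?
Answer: $35130$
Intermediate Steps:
$\left(\left(Y + 2192\right) - 6768\right) - -49342 = \left(\left(-9636 + 2192\right) - 6768\right) - -49342 = \left(-7444 - 6768\right) + 49342 = -14212 + 49342 = 35130$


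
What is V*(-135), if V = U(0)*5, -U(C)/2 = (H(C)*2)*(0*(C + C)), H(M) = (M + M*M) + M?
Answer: 0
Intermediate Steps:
H(M) = M² + 2*M (H(M) = (M + M²) + M = M² + 2*M)
U(C) = 0 (U(C) = -2*(C*(2 + C))*2*0*(C + C) = -2*2*C*(2 + C)*0*(2*C) = -2*2*C*(2 + C)*0 = -2*0 = 0)
V = 0 (V = 0*5 = 0)
V*(-135) = 0*(-135) = 0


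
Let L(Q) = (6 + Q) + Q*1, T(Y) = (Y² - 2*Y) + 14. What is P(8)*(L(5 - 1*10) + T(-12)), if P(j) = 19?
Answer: 3382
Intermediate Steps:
T(Y) = 14 + Y² - 2*Y
L(Q) = 6 + 2*Q (L(Q) = (6 + Q) + Q = 6 + 2*Q)
P(8)*(L(5 - 1*10) + T(-12)) = 19*((6 + 2*(5 - 1*10)) + (14 + (-12)² - 2*(-12))) = 19*((6 + 2*(5 - 10)) + (14 + 144 + 24)) = 19*((6 + 2*(-5)) + 182) = 19*((6 - 10) + 182) = 19*(-4 + 182) = 19*178 = 3382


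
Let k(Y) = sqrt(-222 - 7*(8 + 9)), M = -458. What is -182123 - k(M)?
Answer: -182123 - I*sqrt(341) ≈ -1.8212e+5 - 18.466*I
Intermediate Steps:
k(Y) = I*sqrt(341) (k(Y) = sqrt(-222 - 7*17) = sqrt(-222 - 119) = sqrt(-341) = I*sqrt(341))
-182123 - k(M) = -182123 - I*sqrt(341)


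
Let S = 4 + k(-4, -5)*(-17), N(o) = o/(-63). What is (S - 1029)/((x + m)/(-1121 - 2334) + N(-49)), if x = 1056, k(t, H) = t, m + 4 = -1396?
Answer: -29757915/27281 ≈ -1090.8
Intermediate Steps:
N(o) = -o/63 (N(o) = o*(-1/63) = -o/63)
m = -1400 (m = -4 - 1396 = -1400)
S = 72 (S = 4 - 4*(-17) = 4 + 68 = 72)
(S - 1029)/((x + m)/(-1121 - 2334) + N(-49)) = (72 - 1029)/((1056 - 1400)/(-1121 - 2334) - 1/63*(-49)) = -957/(-344/(-3455) + 7/9) = -957/(-344*(-1/3455) + 7/9) = -957/(344/3455 + 7/9) = -957/27281/31095 = -957*31095/27281 = -29757915/27281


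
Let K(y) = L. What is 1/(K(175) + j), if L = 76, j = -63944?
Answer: -1/63868 ≈ -1.5657e-5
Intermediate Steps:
K(y) = 76
1/(K(175) + j) = 1/(76 - 63944) = 1/(-63868) = -1/63868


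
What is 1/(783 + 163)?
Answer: 1/946 ≈ 0.0010571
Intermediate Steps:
1/(783 + 163) = 1/946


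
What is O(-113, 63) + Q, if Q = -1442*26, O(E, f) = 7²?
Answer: -37443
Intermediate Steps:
O(E, f) = 49
Q = -37492
O(-113, 63) + Q = 49 - 37492 = -37443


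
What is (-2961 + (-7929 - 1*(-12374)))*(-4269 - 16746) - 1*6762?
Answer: -31193022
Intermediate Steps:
(-2961 + (-7929 - 1*(-12374)))*(-4269 - 16746) - 1*6762 = (-2961 + (-7929 + 12374))*(-21015) - 6762 = (-2961 + 4445)*(-21015) - 6762 = 1484*(-21015) - 6762 = -31186260 - 6762 = -31193022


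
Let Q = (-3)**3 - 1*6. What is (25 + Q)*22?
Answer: -176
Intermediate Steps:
Q = -33 (Q = -27 - 6 = -33)
(25 + Q)*22 = (25 - 33)*22 = -8*22 = -176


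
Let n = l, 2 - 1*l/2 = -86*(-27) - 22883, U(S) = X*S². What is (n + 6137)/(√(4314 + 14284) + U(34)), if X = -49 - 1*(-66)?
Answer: 27318014/11358309 - 47263*√18598/386182506 ≈ 2.3884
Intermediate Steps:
X = 17 (X = -49 + 66 = 17)
U(S) = 17*S²
l = 41126 (l = 4 - 2*(-86*(-27) - 22883) = 4 - 2*(2322 - 22883) = 4 - 2*(-20561) = 4 + 41122 = 41126)
n = 41126
(n + 6137)/(√(4314 + 14284) + U(34)) = (41126 + 6137)/(√(4314 + 14284) + 17*34²) = 47263/(√18598 + 17*1156) = 47263/(√18598 + 19652) = 47263/(19652 + √18598)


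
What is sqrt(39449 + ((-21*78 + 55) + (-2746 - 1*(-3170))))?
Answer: sqrt(38290) ≈ 195.68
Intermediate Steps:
sqrt(39449 + ((-21*78 + 55) + (-2746 - 1*(-3170)))) = sqrt(39449 + ((-1638 + 55) + (-2746 + 3170))) = sqrt(39449 + (-1583 + 424)) = sqrt(39449 - 1159) = sqrt(38290)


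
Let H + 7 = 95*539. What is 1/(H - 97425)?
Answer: -1/46227 ≈ -2.1632e-5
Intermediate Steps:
H = 51198 (H = -7 + 95*539 = -7 + 51205 = 51198)
1/(H - 97425) = 1/(51198 - 97425) = 1/(-46227) = -1/46227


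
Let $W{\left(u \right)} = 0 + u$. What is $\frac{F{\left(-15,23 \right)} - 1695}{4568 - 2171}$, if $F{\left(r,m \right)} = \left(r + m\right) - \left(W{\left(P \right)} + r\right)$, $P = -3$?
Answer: $- \frac{1669}{2397} \approx -0.69629$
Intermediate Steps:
$W{\left(u \right)} = u$
$F{\left(r,m \right)} = 3 + m$ ($F{\left(r,m \right)} = \left(r + m\right) - \left(-3 + r\right) = \left(m + r\right) - \left(-3 + r\right) = 3 + m$)
$\frac{F{\left(-15,23 \right)} - 1695}{4568 - 2171} = \frac{\left(3 + 23\right) - 1695}{4568 - 2171} = \frac{26 - 1695}{2397} = \left(-1669\right) \frac{1}{2397} = - \frac{1669}{2397}$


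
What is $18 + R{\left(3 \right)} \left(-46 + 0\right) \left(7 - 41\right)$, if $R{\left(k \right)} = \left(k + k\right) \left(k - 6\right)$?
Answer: $-28134$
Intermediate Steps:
$R{\left(k \right)} = 2 k \left(-6 + k\right)$
$18 + R{\left(3 \right)} \left(-46 + 0\right) \left(7 - 41\right) = 18 + 2 \cdot 3 \left(-6 + 3\right) \left(-46 + 0\right) \left(7 - 41\right) = 18 + 2 \cdot 3 \left(-3\right) \left(\left(-46\right) \left(-34\right)\right) = 18 - 28152 = -28134$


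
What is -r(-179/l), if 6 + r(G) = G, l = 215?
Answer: 1469/215 ≈ 6.8326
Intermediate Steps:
r(G) = -6 + G
-r(-179/l) = -(-6 - 179/215) = -1*(-1469/215) = 1469/215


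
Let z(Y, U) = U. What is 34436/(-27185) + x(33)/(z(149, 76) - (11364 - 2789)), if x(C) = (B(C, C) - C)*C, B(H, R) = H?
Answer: -34436/27185 ≈ -1.2667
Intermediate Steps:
x(C) = 0 (x(C) = (C - C)*C = 0*C = 0)
34436/(-27185) + x(33)/(z(149, 76) - (11364 - 2789)) = 34436/(-27185) + 0/(76 - (11364 - 2789)) = 34436*(-1/27185) + 0/(76 - 1*8575) = -34436/27185 + 0/(76 - 8575) = -34436/27185 + 0/(-8499) = -34436/27185 + 0*(-1/8499) = -34436/27185 + 0 = -34436/27185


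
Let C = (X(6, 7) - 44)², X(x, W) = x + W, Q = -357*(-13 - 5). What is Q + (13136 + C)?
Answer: 20523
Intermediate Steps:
Q = 6426 (Q = -357*(-18) = 6426)
X(x, W) = W + x
C = 961 (C = ((7 + 6) - 44)² = (13 - 44)² = (-31)² = 961)
Q + (13136 + C) = 6426 + (13136 + 961) = 6426 + 14097 = 20523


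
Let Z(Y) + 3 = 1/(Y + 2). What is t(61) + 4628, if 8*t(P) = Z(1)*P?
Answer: 13823/3 ≈ 4607.7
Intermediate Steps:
Z(Y) = -3 + 1/(2 + Y) (Z(Y) = -3 + 1/(Y + 2) = -3 + 1/(2 + Y))
t(P) = -P/3 (t(P) = (((-5 - 3*1)/(2 + 1))*P)/8 = (((-5 - 3)/3)*P)/8 = (((⅓)*(-8))*P)/8 = (-8*P/3)/8 = -P/3)
t(61) + 4628 = -⅓*61 + 4628 = -61/3 + 4628 = 13823/3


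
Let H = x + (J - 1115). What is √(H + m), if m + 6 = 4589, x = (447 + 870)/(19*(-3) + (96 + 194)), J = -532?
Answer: √159699365/233 ≈ 54.237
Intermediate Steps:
x = 1317/233 (x = 1317/(-57 + 290) = 1317/233 ≈ 5.6524)
m = 4583 (m = -6 + 4589 = 4583)
H = -382434/233 (H = 1317/233 + (-532 - 1115) = 1317/233 - 1647 = -382434/233 ≈ -1641.3)
√(H + m) = √(-382434/233 + 4583) = √(685405/233) = √159699365/233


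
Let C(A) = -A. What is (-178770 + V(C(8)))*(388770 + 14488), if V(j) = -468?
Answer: -72279157404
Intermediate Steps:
(-178770 + V(C(8)))*(388770 + 14488) = (-178770 - 468)*(388770 + 14488) = -179238*403258 = -72279157404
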